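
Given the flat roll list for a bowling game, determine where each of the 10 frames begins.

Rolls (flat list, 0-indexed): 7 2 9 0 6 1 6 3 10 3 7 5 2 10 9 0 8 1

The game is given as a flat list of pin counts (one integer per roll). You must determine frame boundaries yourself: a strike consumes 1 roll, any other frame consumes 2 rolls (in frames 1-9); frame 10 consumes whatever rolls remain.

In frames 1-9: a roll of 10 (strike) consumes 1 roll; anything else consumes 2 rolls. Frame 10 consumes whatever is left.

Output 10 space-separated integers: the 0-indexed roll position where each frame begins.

Answer: 0 2 4 6 8 9 11 13 14 16

Derivation:
Frame 1 starts at roll index 0: rolls=7,2 (sum=9), consumes 2 rolls
Frame 2 starts at roll index 2: rolls=9,0 (sum=9), consumes 2 rolls
Frame 3 starts at roll index 4: rolls=6,1 (sum=7), consumes 2 rolls
Frame 4 starts at roll index 6: rolls=6,3 (sum=9), consumes 2 rolls
Frame 5 starts at roll index 8: roll=10 (strike), consumes 1 roll
Frame 6 starts at roll index 9: rolls=3,7 (sum=10), consumes 2 rolls
Frame 7 starts at roll index 11: rolls=5,2 (sum=7), consumes 2 rolls
Frame 8 starts at roll index 13: roll=10 (strike), consumes 1 roll
Frame 9 starts at roll index 14: rolls=9,0 (sum=9), consumes 2 rolls
Frame 10 starts at roll index 16: 2 remaining rolls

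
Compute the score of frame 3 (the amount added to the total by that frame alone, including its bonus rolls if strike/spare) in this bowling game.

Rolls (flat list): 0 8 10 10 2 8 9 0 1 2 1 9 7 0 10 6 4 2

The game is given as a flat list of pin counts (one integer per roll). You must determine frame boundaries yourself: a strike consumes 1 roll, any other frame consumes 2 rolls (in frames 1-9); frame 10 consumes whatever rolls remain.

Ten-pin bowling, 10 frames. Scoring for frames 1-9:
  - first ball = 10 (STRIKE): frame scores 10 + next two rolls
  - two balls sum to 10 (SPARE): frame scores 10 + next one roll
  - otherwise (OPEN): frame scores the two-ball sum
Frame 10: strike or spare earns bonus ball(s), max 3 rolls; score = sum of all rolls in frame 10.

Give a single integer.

Answer: 20

Derivation:
Frame 1: OPEN (0+8=8). Cumulative: 8
Frame 2: STRIKE. 10 + next two rolls (10+2) = 22. Cumulative: 30
Frame 3: STRIKE. 10 + next two rolls (2+8) = 20. Cumulative: 50
Frame 4: SPARE (2+8=10). 10 + next roll (9) = 19. Cumulative: 69
Frame 5: OPEN (9+0=9). Cumulative: 78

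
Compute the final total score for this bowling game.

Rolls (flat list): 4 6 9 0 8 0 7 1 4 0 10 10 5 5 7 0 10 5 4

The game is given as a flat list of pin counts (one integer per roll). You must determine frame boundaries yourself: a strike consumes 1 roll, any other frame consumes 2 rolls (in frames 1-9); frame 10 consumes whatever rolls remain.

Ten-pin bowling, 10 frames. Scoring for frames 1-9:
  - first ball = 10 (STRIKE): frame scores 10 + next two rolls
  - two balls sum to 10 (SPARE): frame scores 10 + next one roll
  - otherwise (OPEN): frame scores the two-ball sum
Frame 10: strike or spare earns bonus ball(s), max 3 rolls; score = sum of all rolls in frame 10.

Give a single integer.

Answer: 136

Derivation:
Frame 1: SPARE (4+6=10). 10 + next roll (9) = 19. Cumulative: 19
Frame 2: OPEN (9+0=9). Cumulative: 28
Frame 3: OPEN (8+0=8). Cumulative: 36
Frame 4: OPEN (7+1=8). Cumulative: 44
Frame 5: OPEN (4+0=4). Cumulative: 48
Frame 6: STRIKE. 10 + next two rolls (10+5) = 25. Cumulative: 73
Frame 7: STRIKE. 10 + next two rolls (5+5) = 20. Cumulative: 93
Frame 8: SPARE (5+5=10). 10 + next roll (7) = 17. Cumulative: 110
Frame 9: OPEN (7+0=7). Cumulative: 117
Frame 10: STRIKE. Sum of all frame-10 rolls (10+5+4) = 19. Cumulative: 136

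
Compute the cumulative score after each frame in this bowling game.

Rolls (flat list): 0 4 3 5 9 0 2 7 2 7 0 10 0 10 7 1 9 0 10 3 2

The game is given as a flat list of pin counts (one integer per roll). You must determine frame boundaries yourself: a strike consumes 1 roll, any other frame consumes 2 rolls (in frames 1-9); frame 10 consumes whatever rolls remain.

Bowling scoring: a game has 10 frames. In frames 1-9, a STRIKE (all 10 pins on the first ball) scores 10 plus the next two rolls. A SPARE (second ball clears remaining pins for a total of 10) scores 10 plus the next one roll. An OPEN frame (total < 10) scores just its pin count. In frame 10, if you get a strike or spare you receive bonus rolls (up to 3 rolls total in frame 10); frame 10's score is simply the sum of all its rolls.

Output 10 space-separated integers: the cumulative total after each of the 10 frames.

Frame 1: OPEN (0+4=4). Cumulative: 4
Frame 2: OPEN (3+5=8). Cumulative: 12
Frame 3: OPEN (9+0=9). Cumulative: 21
Frame 4: OPEN (2+7=9). Cumulative: 30
Frame 5: OPEN (2+7=9). Cumulative: 39
Frame 6: SPARE (0+10=10). 10 + next roll (0) = 10. Cumulative: 49
Frame 7: SPARE (0+10=10). 10 + next roll (7) = 17. Cumulative: 66
Frame 8: OPEN (7+1=8). Cumulative: 74
Frame 9: OPEN (9+0=9). Cumulative: 83
Frame 10: STRIKE. Sum of all frame-10 rolls (10+3+2) = 15. Cumulative: 98

Answer: 4 12 21 30 39 49 66 74 83 98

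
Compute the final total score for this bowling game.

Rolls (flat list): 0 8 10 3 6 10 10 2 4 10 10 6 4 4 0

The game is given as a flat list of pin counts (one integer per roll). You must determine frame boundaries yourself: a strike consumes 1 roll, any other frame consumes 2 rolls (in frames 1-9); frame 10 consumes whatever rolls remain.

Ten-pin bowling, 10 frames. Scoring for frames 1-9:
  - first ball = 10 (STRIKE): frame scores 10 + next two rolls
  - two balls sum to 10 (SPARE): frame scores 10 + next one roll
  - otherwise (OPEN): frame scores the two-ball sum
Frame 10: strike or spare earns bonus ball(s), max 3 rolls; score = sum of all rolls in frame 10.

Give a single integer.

Frame 1: OPEN (0+8=8). Cumulative: 8
Frame 2: STRIKE. 10 + next two rolls (3+6) = 19. Cumulative: 27
Frame 3: OPEN (3+6=9). Cumulative: 36
Frame 4: STRIKE. 10 + next two rolls (10+2) = 22. Cumulative: 58
Frame 5: STRIKE. 10 + next two rolls (2+4) = 16. Cumulative: 74
Frame 6: OPEN (2+4=6). Cumulative: 80
Frame 7: STRIKE. 10 + next two rolls (10+6) = 26. Cumulative: 106
Frame 8: STRIKE. 10 + next two rolls (6+4) = 20. Cumulative: 126
Frame 9: SPARE (6+4=10). 10 + next roll (4) = 14. Cumulative: 140
Frame 10: OPEN. Sum of all frame-10 rolls (4+0) = 4. Cumulative: 144

Answer: 144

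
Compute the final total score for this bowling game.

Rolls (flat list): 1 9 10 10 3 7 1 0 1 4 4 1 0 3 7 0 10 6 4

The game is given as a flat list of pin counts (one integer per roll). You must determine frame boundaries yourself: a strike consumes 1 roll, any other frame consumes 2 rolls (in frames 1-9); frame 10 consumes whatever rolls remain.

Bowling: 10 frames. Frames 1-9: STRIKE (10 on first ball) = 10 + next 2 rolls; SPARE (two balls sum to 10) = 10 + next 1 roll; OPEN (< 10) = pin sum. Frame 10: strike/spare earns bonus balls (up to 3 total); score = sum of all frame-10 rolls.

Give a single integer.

Frame 1: SPARE (1+9=10). 10 + next roll (10) = 20. Cumulative: 20
Frame 2: STRIKE. 10 + next two rolls (10+3) = 23. Cumulative: 43
Frame 3: STRIKE. 10 + next two rolls (3+7) = 20. Cumulative: 63
Frame 4: SPARE (3+7=10). 10 + next roll (1) = 11. Cumulative: 74
Frame 5: OPEN (1+0=1). Cumulative: 75
Frame 6: OPEN (1+4=5). Cumulative: 80
Frame 7: OPEN (4+1=5). Cumulative: 85
Frame 8: OPEN (0+3=3). Cumulative: 88
Frame 9: OPEN (7+0=7). Cumulative: 95
Frame 10: STRIKE. Sum of all frame-10 rolls (10+6+4) = 20. Cumulative: 115

Answer: 115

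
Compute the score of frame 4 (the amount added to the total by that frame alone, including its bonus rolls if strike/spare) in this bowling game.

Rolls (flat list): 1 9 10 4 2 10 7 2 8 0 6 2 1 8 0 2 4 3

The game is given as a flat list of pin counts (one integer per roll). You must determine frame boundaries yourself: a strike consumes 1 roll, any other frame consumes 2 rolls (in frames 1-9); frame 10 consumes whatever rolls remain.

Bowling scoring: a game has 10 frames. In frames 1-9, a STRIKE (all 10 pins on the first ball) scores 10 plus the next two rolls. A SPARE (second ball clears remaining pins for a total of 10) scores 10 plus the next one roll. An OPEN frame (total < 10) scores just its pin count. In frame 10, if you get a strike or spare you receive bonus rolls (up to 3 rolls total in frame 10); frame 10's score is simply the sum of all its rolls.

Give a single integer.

Answer: 19

Derivation:
Frame 1: SPARE (1+9=10). 10 + next roll (10) = 20. Cumulative: 20
Frame 2: STRIKE. 10 + next two rolls (4+2) = 16. Cumulative: 36
Frame 3: OPEN (4+2=6). Cumulative: 42
Frame 4: STRIKE. 10 + next two rolls (7+2) = 19. Cumulative: 61
Frame 5: OPEN (7+2=9). Cumulative: 70
Frame 6: OPEN (8+0=8). Cumulative: 78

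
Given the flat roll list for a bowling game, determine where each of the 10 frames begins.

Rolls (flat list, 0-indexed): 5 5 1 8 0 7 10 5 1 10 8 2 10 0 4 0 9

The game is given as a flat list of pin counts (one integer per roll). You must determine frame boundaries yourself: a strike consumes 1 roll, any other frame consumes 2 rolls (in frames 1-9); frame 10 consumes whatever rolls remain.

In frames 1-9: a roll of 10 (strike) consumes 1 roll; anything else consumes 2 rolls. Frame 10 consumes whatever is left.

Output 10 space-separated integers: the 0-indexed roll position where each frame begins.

Answer: 0 2 4 6 7 9 10 12 13 15

Derivation:
Frame 1 starts at roll index 0: rolls=5,5 (sum=10), consumes 2 rolls
Frame 2 starts at roll index 2: rolls=1,8 (sum=9), consumes 2 rolls
Frame 3 starts at roll index 4: rolls=0,7 (sum=7), consumes 2 rolls
Frame 4 starts at roll index 6: roll=10 (strike), consumes 1 roll
Frame 5 starts at roll index 7: rolls=5,1 (sum=6), consumes 2 rolls
Frame 6 starts at roll index 9: roll=10 (strike), consumes 1 roll
Frame 7 starts at roll index 10: rolls=8,2 (sum=10), consumes 2 rolls
Frame 8 starts at roll index 12: roll=10 (strike), consumes 1 roll
Frame 9 starts at roll index 13: rolls=0,4 (sum=4), consumes 2 rolls
Frame 10 starts at roll index 15: 2 remaining rolls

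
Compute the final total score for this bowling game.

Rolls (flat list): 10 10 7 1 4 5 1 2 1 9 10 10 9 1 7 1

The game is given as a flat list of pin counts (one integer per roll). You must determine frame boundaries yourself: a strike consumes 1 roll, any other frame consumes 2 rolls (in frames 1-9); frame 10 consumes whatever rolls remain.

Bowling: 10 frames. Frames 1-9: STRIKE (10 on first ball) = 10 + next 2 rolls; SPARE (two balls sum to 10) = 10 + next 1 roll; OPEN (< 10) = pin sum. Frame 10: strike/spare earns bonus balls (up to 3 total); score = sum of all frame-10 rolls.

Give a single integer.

Answer: 159

Derivation:
Frame 1: STRIKE. 10 + next two rolls (10+7) = 27. Cumulative: 27
Frame 2: STRIKE. 10 + next two rolls (7+1) = 18. Cumulative: 45
Frame 3: OPEN (7+1=8). Cumulative: 53
Frame 4: OPEN (4+5=9). Cumulative: 62
Frame 5: OPEN (1+2=3). Cumulative: 65
Frame 6: SPARE (1+9=10). 10 + next roll (10) = 20. Cumulative: 85
Frame 7: STRIKE. 10 + next two rolls (10+9) = 29. Cumulative: 114
Frame 8: STRIKE. 10 + next two rolls (9+1) = 20. Cumulative: 134
Frame 9: SPARE (9+1=10). 10 + next roll (7) = 17. Cumulative: 151
Frame 10: OPEN. Sum of all frame-10 rolls (7+1) = 8. Cumulative: 159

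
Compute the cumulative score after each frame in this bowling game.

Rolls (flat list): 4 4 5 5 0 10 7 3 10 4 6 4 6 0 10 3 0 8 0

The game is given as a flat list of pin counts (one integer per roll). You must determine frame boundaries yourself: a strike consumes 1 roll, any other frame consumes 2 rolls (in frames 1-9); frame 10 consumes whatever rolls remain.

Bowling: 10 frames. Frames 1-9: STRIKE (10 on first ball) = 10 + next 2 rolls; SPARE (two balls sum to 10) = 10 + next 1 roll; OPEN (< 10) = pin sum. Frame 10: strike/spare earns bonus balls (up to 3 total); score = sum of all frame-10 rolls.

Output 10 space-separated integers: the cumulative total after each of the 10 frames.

Frame 1: OPEN (4+4=8). Cumulative: 8
Frame 2: SPARE (5+5=10). 10 + next roll (0) = 10. Cumulative: 18
Frame 3: SPARE (0+10=10). 10 + next roll (7) = 17. Cumulative: 35
Frame 4: SPARE (7+3=10). 10 + next roll (10) = 20. Cumulative: 55
Frame 5: STRIKE. 10 + next two rolls (4+6) = 20. Cumulative: 75
Frame 6: SPARE (4+6=10). 10 + next roll (4) = 14. Cumulative: 89
Frame 7: SPARE (4+6=10). 10 + next roll (0) = 10. Cumulative: 99
Frame 8: SPARE (0+10=10). 10 + next roll (3) = 13. Cumulative: 112
Frame 9: OPEN (3+0=3). Cumulative: 115
Frame 10: OPEN. Sum of all frame-10 rolls (8+0) = 8. Cumulative: 123

Answer: 8 18 35 55 75 89 99 112 115 123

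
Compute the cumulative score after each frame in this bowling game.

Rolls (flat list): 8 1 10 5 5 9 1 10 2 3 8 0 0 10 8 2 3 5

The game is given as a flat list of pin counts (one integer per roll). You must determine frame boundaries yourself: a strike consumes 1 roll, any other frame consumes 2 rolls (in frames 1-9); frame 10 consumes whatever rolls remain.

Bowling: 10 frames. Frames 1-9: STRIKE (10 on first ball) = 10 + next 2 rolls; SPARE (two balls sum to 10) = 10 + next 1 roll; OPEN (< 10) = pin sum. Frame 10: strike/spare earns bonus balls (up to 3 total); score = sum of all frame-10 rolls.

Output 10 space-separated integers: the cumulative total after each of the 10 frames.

Frame 1: OPEN (8+1=9). Cumulative: 9
Frame 2: STRIKE. 10 + next two rolls (5+5) = 20. Cumulative: 29
Frame 3: SPARE (5+5=10). 10 + next roll (9) = 19. Cumulative: 48
Frame 4: SPARE (9+1=10). 10 + next roll (10) = 20. Cumulative: 68
Frame 5: STRIKE. 10 + next two rolls (2+3) = 15. Cumulative: 83
Frame 6: OPEN (2+3=5). Cumulative: 88
Frame 7: OPEN (8+0=8). Cumulative: 96
Frame 8: SPARE (0+10=10). 10 + next roll (8) = 18. Cumulative: 114
Frame 9: SPARE (8+2=10). 10 + next roll (3) = 13. Cumulative: 127
Frame 10: OPEN. Sum of all frame-10 rolls (3+5) = 8. Cumulative: 135

Answer: 9 29 48 68 83 88 96 114 127 135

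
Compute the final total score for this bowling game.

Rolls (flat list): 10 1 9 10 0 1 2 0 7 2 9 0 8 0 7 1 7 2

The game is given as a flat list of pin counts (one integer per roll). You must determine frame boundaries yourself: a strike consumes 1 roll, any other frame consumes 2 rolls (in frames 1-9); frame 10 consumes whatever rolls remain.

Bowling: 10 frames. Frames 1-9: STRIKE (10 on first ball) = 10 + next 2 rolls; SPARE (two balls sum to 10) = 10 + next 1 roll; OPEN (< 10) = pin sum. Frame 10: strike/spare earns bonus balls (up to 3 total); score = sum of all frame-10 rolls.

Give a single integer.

Frame 1: STRIKE. 10 + next two rolls (1+9) = 20. Cumulative: 20
Frame 2: SPARE (1+9=10). 10 + next roll (10) = 20. Cumulative: 40
Frame 3: STRIKE. 10 + next two rolls (0+1) = 11. Cumulative: 51
Frame 4: OPEN (0+1=1). Cumulative: 52
Frame 5: OPEN (2+0=2). Cumulative: 54
Frame 6: OPEN (7+2=9). Cumulative: 63
Frame 7: OPEN (9+0=9). Cumulative: 72
Frame 8: OPEN (8+0=8). Cumulative: 80
Frame 9: OPEN (7+1=8). Cumulative: 88
Frame 10: OPEN. Sum of all frame-10 rolls (7+2) = 9. Cumulative: 97

Answer: 97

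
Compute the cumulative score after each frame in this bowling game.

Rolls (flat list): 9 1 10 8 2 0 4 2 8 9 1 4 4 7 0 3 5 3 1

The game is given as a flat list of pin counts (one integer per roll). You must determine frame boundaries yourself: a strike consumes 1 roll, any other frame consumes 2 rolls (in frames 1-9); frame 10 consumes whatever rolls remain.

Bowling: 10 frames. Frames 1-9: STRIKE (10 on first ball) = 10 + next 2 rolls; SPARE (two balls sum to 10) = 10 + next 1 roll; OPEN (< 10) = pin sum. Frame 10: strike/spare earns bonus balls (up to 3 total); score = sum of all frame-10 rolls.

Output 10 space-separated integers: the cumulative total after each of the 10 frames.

Answer: 20 40 50 54 73 87 95 102 110 114

Derivation:
Frame 1: SPARE (9+1=10). 10 + next roll (10) = 20. Cumulative: 20
Frame 2: STRIKE. 10 + next two rolls (8+2) = 20. Cumulative: 40
Frame 3: SPARE (8+2=10). 10 + next roll (0) = 10. Cumulative: 50
Frame 4: OPEN (0+4=4). Cumulative: 54
Frame 5: SPARE (2+8=10). 10 + next roll (9) = 19. Cumulative: 73
Frame 6: SPARE (9+1=10). 10 + next roll (4) = 14. Cumulative: 87
Frame 7: OPEN (4+4=8). Cumulative: 95
Frame 8: OPEN (7+0=7). Cumulative: 102
Frame 9: OPEN (3+5=8). Cumulative: 110
Frame 10: OPEN. Sum of all frame-10 rolls (3+1) = 4. Cumulative: 114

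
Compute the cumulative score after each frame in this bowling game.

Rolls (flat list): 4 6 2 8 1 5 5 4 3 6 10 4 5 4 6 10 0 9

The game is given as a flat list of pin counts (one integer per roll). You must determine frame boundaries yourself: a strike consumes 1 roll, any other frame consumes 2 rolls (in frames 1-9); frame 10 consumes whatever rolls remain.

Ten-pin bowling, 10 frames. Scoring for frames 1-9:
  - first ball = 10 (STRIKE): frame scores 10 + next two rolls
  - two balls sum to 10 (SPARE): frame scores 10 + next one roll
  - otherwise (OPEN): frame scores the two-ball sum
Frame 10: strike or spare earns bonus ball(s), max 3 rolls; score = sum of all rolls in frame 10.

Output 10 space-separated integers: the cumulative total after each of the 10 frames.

Answer: 12 23 29 38 47 66 75 95 114 123

Derivation:
Frame 1: SPARE (4+6=10). 10 + next roll (2) = 12. Cumulative: 12
Frame 2: SPARE (2+8=10). 10 + next roll (1) = 11. Cumulative: 23
Frame 3: OPEN (1+5=6). Cumulative: 29
Frame 4: OPEN (5+4=9). Cumulative: 38
Frame 5: OPEN (3+6=9). Cumulative: 47
Frame 6: STRIKE. 10 + next two rolls (4+5) = 19. Cumulative: 66
Frame 7: OPEN (4+5=9). Cumulative: 75
Frame 8: SPARE (4+6=10). 10 + next roll (10) = 20. Cumulative: 95
Frame 9: STRIKE. 10 + next two rolls (0+9) = 19. Cumulative: 114
Frame 10: OPEN. Sum of all frame-10 rolls (0+9) = 9. Cumulative: 123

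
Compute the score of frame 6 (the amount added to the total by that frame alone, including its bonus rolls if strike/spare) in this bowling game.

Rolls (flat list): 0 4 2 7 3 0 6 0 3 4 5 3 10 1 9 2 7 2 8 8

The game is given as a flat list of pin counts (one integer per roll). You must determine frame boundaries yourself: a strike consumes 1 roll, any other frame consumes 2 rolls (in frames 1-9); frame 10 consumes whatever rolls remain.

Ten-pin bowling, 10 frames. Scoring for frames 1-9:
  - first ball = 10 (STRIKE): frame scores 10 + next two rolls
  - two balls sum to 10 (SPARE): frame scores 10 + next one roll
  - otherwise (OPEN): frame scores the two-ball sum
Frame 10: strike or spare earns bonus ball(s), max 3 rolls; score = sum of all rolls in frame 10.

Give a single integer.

Answer: 8

Derivation:
Frame 1: OPEN (0+4=4). Cumulative: 4
Frame 2: OPEN (2+7=9). Cumulative: 13
Frame 3: OPEN (3+0=3). Cumulative: 16
Frame 4: OPEN (6+0=6). Cumulative: 22
Frame 5: OPEN (3+4=7). Cumulative: 29
Frame 6: OPEN (5+3=8). Cumulative: 37
Frame 7: STRIKE. 10 + next two rolls (1+9) = 20. Cumulative: 57
Frame 8: SPARE (1+9=10). 10 + next roll (2) = 12. Cumulative: 69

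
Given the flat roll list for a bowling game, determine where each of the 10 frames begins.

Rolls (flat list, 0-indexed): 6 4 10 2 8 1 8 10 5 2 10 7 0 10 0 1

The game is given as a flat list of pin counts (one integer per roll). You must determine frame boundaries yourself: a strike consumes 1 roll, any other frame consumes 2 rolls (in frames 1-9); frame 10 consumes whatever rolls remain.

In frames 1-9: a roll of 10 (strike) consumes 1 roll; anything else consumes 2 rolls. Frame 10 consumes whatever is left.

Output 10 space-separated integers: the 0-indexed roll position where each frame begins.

Frame 1 starts at roll index 0: rolls=6,4 (sum=10), consumes 2 rolls
Frame 2 starts at roll index 2: roll=10 (strike), consumes 1 roll
Frame 3 starts at roll index 3: rolls=2,8 (sum=10), consumes 2 rolls
Frame 4 starts at roll index 5: rolls=1,8 (sum=9), consumes 2 rolls
Frame 5 starts at roll index 7: roll=10 (strike), consumes 1 roll
Frame 6 starts at roll index 8: rolls=5,2 (sum=7), consumes 2 rolls
Frame 7 starts at roll index 10: roll=10 (strike), consumes 1 roll
Frame 8 starts at roll index 11: rolls=7,0 (sum=7), consumes 2 rolls
Frame 9 starts at roll index 13: roll=10 (strike), consumes 1 roll
Frame 10 starts at roll index 14: 2 remaining rolls

Answer: 0 2 3 5 7 8 10 11 13 14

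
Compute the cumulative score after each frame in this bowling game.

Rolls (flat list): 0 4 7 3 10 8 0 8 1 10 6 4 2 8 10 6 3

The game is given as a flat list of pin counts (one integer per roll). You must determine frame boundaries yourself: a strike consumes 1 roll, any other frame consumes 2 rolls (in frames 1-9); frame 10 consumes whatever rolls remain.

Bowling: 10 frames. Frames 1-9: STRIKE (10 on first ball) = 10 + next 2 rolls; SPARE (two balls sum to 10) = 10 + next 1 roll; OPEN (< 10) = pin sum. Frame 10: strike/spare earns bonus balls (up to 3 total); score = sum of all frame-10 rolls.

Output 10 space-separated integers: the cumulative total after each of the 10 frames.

Frame 1: OPEN (0+4=4). Cumulative: 4
Frame 2: SPARE (7+3=10). 10 + next roll (10) = 20. Cumulative: 24
Frame 3: STRIKE. 10 + next two rolls (8+0) = 18. Cumulative: 42
Frame 4: OPEN (8+0=8). Cumulative: 50
Frame 5: OPEN (8+1=9). Cumulative: 59
Frame 6: STRIKE. 10 + next two rolls (6+4) = 20. Cumulative: 79
Frame 7: SPARE (6+4=10). 10 + next roll (2) = 12. Cumulative: 91
Frame 8: SPARE (2+8=10). 10 + next roll (10) = 20. Cumulative: 111
Frame 9: STRIKE. 10 + next two rolls (6+3) = 19. Cumulative: 130
Frame 10: OPEN. Sum of all frame-10 rolls (6+3) = 9. Cumulative: 139

Answer: 4 24 42 50 59 79 91 111 130 139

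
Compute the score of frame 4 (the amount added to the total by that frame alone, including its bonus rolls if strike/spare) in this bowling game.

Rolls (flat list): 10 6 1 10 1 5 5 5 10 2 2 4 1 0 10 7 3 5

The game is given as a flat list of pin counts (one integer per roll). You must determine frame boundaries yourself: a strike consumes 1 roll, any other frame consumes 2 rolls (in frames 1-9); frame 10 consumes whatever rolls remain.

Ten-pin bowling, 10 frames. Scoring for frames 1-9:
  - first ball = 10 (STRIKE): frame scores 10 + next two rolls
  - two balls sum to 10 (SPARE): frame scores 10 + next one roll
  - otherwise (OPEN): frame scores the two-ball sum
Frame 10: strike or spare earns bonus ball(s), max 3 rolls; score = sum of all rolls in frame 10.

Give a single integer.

Answer: 6

Derivation:
Frame 1: STRIKE. 10 + next two rolls (6+1) = 17. Cumulative: 17
Frame 2: OPEN (6+1=7). Cumulative: 24
Frame 3: STRIKE. 10 + next two rolls (1+5) = 16. Cumulative: 40
Frame 4: OPEN (1+5=6). Cumulative: 46
Frame 5: SPARE (5+5=10). 10 + next roll (10) = 20. Cumulative: 66
Frame 6: STRIKE. 10 + next two rolls (2+2) = 14. Cumulative: 80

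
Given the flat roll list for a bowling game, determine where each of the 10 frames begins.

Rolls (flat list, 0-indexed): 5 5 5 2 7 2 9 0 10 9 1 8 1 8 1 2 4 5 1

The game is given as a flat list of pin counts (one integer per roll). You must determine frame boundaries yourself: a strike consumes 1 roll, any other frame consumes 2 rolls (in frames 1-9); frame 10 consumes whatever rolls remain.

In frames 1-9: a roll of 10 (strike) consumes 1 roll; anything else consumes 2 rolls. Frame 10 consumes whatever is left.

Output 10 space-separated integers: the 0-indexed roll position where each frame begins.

Answer: 0 2 4 6 8 9 11 13 15 17

Derivation:
Frame 1 starts at roll index 0: rolls=5,5 (sum=10), consumes 2 rolls
Frame 2 starts at roll index 2: rolls=5,2 (sum=7), consumes 2 rolls
Frame 3 starts at roll index 4: rolls=7,2 (sum=9), consumes 2 rolls
Frame 4 starts at roll index 6: rolls=9,0 (sum=9), consumes 2 rolls
Frame 5 starts at roll index 8: roll=10 (strike), consumes 1 roll
Frame 6 starts at roll index 9: rolls=9,1 (sum=10), consumes 2 rolls
Frame 7 starts at roll index 11: rolls=8,1 (sum=9), consumes 2 rolls
Frame 8 starts at roll index 13: rolls=8,1 (sum=9), consumes 2 rolls
Frame 9 starts at roll index 15: rolls=2,4 (sum=6), consumes 2 rolls
Frame 10 starts at roll index 17: 2 remaining rolls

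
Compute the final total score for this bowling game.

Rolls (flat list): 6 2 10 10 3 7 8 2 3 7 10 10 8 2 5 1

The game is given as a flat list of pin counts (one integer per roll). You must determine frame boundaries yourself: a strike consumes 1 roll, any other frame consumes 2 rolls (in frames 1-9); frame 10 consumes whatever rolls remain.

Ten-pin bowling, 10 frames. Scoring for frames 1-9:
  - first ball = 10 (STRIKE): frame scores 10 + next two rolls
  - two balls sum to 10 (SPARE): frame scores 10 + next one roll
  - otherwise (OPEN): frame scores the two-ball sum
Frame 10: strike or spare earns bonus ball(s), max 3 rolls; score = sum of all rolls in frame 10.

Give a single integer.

Answer: 171

Derivation:
Frame 1: OPEN (6+2=8). Cumulative: 8
Frame 2: STRIKE. 10 + next two rolls (10+3) = 23. Cumulative: 31
Frame 3: STRIKE. 10 + next two rolls (3+7) = 20. Cumulative: 51
Frame 4: SPARE (3+7=10). 10 + next roll (8) = 18. Cumulative: 69
Frame 5: SPARE (8+2=10). 10 + next roll (3) = 13. Cumulative: 82
Frame 6: SPARE (3+7=10). 10 + next roll (10) = 20. Cumulative: 102
Frame 7: STRIKE. 10 + next two rolls (10+8) = 28. Cumulative: 130
Frame 8: STRIKE. 10 + next two rolls (8+2) = 20. Cumulative: 150
Frame 9: SPARE (8+2=10). 10 + next roll (5) = 15. Cumulative: 165
Frame 10: OPEN. Sum of all frame-10 rolls (5+1) = 6. Cumulative: 171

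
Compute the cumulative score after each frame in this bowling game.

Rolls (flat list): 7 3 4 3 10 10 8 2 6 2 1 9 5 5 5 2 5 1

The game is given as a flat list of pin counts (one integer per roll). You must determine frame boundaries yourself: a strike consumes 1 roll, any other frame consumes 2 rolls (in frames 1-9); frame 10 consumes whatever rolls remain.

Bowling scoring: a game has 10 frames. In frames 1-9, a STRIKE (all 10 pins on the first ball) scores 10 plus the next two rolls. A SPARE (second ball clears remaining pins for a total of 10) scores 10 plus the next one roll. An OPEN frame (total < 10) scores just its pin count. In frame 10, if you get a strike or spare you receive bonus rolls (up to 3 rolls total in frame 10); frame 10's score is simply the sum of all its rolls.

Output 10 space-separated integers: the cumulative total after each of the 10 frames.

Answer: 14 21 49 69 85 93 108 123 130 136

Derivation:
Frame 1: SPARE (7+3=10). 10 + next roll (4) = 14. Cumulative: 14
Frame 2: OPEN (4+3=7). Cumulative: 21
Frame 3: STRIKE. 10 + next two rolls (10+8) = 28. Cumulative: 49
Frame 4: STRIKE. 10 + next two rolls (8+2) = 20. Cumulative: 69
Frame 5: SPARE (8+2=10). 10 + next roll (6) = 16. Cumulative: 85
Frame 6: OPEN (6+2=8). Cumulative: 93
Frame 7: SPARE (1+9=10). 10 + next roll (5) = 15. Cumulative: 108
Frame 8: SPARE (5+5=10). 10 + next roll (5) = 15. Cumulative: 123
Frame 9: OPEN (5+2=7). Cumulative: 130
Frame 10: OPEN. Sum of all frame-10 rolls (5+1) = 6. Cumulative: 136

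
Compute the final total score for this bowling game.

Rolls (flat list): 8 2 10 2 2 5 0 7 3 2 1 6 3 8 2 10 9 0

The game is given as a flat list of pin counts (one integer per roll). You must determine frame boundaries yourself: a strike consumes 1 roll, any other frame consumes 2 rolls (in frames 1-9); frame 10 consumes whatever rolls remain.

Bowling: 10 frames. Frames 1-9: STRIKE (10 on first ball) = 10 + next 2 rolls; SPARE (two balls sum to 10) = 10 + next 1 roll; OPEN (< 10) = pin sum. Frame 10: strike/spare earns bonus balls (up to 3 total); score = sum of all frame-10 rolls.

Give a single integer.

Answer: 115

Derivation:
Frame 1: SPARE (8+2=10). 10 + next roll (10) = 20. Cumulative: 20
Frame 2: STRIKE. 10 + next two rolls (2+2) = 14. Cumulative: 34
Frame 3: OPEN (2+2=4). Cumulative: 38
Frame 4: OPEN (5+0=5). Cumulative: 43
Frame 5: SPARE (7+3=10). 10 + next roll (2) = 12. Cumulative: 55
Frame 6: OPEN (2+1=3). Cumulative: 58
Frame 7: OPEN (6+3=9). Cumulative: 67
Frame 8: SPARE (8+2=10). 10 + next roll (10) = 20. Cumulative: 87
Frame 9: STRIKE. 10 + next two rolls (9+0) = 19. Cumulative: 106
Frame 10: OPEN. Sum of all frame-10 rolls (9+0) = 9. Cumulative: 115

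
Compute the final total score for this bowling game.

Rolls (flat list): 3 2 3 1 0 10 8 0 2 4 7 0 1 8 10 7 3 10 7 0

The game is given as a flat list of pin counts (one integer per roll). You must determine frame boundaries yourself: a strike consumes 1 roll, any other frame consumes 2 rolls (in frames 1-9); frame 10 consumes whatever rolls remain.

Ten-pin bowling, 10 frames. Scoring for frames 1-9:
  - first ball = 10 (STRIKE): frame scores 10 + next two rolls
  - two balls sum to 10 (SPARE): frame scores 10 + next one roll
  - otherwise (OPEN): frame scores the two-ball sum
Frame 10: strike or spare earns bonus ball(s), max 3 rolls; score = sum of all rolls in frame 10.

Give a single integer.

Answer: 114

Derivation:
Frame 1: OPEN (3+2=5). Cumulative: 5
Frame 2: OPEN (3+1=4). Cumulative: 9
Frame 3: SPARE (0+10=10). 10 + next roll (8) = 18. Cumulative: 27
Frame 4: OPEN (8+0=8). Cumulative: 35
Frame 5: OPEN (2+4=6). Cumulative: 41
Frame 6: OPEN (7+0=7). Cumulative: 48
Frame 7: OPEN (1+8=9). Cumulative: 57
Frame 8: STRIKE. 10 + next two rolls (7+3) = 20. Cumulative: 77
Frame 9: SPARE (7+3=10). 10 + next roll (10) = 20. Cumulative: 97
Frame 10: STRIKE. Sum of all frame-10 rolls (10+7+0) = 17. Cumulative: 114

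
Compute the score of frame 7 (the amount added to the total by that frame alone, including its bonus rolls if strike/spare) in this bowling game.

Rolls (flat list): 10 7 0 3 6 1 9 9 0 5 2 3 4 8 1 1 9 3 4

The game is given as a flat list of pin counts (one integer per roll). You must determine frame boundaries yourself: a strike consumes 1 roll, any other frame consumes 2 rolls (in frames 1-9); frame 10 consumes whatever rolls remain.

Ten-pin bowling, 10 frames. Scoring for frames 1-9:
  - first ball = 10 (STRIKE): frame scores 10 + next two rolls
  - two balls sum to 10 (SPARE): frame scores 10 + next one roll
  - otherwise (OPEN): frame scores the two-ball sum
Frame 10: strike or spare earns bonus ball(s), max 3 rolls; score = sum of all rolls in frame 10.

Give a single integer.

Frame 1: STRIKE. 10 + next two rolls (7+0) = 17. Cumulative: 17
Frame 2: OPEN (7+0=7). Cumulative: 24
Frame 3: OPEN (3+6=9). Cumulative: 33
Frame 4: SPARE (1+9=10). 10 + next roll (9) = 19. Cumulative: 52
Frame 5: OPEN (9+0=9). Cumulative: 61
Frame 6: OPEN (5+2=7). Cumulative: 68
Frame 7: OPEN (3+4=7). Cumulative: 75
Frame 8: OPEN (8+1=9). Cumulative: 84
Frame 9: SPARE (1+9=10). 10 + next roll (3) = 13. Cumulative: 97

Answer: 7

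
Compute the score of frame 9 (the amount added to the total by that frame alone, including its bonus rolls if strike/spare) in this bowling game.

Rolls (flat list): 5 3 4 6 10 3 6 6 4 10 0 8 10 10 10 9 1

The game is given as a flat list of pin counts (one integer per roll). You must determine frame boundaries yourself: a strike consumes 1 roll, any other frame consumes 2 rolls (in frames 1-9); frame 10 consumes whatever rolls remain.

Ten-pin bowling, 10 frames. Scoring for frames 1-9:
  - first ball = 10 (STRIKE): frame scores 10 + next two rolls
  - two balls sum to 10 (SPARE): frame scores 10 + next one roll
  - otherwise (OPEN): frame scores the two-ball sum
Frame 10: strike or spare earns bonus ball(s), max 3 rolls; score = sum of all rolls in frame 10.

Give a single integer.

Frame 1: OPEN (5+3=8). Cumulative: 8
Frame 2: SPARE (4+6=10). 10 + next roll (10) = 20. Cumulative: 28
Frame 3: STRIKE. 10 + next two rolls (3+6) = 19. Cumulative: 47
Frame 4: OPEN (3+6=9). Cumulative: 56
Frame 5: SPARE (6+4=10). 10 + next roll (10) = 20. Cumulative: 76
Frame 6: STRIKE. 10 + next two rolls (0+8) = 18. Cumulative: 94
Frame 7: OPEN (0+8=8). Cumulative: 102
Frame 8: STRIKE. 10 + next two rolls (10+10) = 30. Cumulative: 132
Frame 9: STRIKE. 10 + next two rolls (10+9) = 29. Cumulative: 161
Frame 10: STRIKE. Sum of all frame-10 rolls (10+9+1) = 20. Cumulative: 181

Answer: 29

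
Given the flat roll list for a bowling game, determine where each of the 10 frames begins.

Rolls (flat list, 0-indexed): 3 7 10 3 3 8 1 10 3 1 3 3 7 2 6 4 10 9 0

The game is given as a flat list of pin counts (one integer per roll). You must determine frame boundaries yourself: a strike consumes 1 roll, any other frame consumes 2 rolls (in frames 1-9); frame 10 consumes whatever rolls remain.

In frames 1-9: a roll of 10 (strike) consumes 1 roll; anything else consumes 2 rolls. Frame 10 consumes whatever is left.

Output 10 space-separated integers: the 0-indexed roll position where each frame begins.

Answer: 0 2 3 5 7 8 10 12 14 16

Derivation:
Frame 1 starts at roll index 0: rolls=3,7 (sum=10), consumes 2 rolls
Frame 2 starts at roll index 2: roll=10 (strike), consumes 1 roll
Frame 3 starts at roll index 3: rolls=3,3 (sum=6), consumes 2 rolls
Frame 4 starts at roll index 5: rolls=8,1 (sum=9), consumes 2 rolls
Frame 5 starts at roll index 7: roll=10 (strike), consumes 1 roll
Frame 6 starts at roll index 8: rolls=3,1 (sum=4), consumes 2 rolls
Frame 7 starts at roll index 10: rolls=3,3 (sum=6), consumes 2 rolls
Frame 8 starts at roll index 12: rolls=7,2 (sum=9), consumes 2 rolls
Frame 9 starts at roll index 14: rolls=6,4 (sum=10), consumes 2 rolls
Frame 10 starts at roll index 16: 3 remaining rolls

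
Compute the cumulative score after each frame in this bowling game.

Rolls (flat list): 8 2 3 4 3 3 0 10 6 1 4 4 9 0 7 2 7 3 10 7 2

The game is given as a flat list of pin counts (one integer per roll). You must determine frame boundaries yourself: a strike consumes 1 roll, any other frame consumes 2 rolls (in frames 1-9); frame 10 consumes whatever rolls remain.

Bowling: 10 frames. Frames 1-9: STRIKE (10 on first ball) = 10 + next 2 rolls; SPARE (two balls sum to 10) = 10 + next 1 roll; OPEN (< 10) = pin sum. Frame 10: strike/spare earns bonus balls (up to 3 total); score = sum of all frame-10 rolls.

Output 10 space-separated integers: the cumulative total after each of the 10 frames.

Answer: 13 20 26 42 49 57 66 75 95 114

Derivation:
Frame 1: SPARE (8+2=10). 10 + next roll (3) = 13. Cumulative: 13
Frame 2: OPEN (3+4=7). Cumulative: 20
Frame 3: OPEN (3+3=6). Cumulative: 26
Frame 4: SPARE (0+10=10). 10 + next roll (6) = 16. Cumulative: 42
Frame 5: OPEN (6+1=7). Cumulative: 49
Frame 6: OPEN (4+4=8). Cumulative: 57
Frame 7: OPEN (9+0=9). Cumulative: 66
Frame 8: OPEN (7+2=9). Cumulative: 75
Frame 9: SPARE (7+3=10). 10 + next roll (10) = 20. Cumulative: 95
Frame 10: STRIKE. Sum of all frame-10 rolls (10+7+2) = 19. Cumulative: 114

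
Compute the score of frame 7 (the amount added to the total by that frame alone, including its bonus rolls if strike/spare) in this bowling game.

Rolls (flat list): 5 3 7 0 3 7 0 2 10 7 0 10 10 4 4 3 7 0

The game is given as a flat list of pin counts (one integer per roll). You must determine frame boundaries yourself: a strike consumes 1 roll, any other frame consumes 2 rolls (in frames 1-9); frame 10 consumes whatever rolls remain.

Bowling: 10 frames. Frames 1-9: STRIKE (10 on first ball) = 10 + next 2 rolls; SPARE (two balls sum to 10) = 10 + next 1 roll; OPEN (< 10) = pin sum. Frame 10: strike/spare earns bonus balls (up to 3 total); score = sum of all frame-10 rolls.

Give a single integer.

Answer: 24

Derivation:
Frame 1: OPEN (5+3=8). Cumulative: 8
Frame 2: OPEN (7+0=7). Cumulative: 15
Frame 3: SPARE (3+7=10). 10 + next roll (0) = 10. Cumulative: 25
Frame 4: OPEN (0+2=2). Cumulative: 27
Frame 5: STRIKE. 10 + next two rolls (7+0) = 17. Cumulative: 44
Frame 6: OPEN (7+0=7). Cumulative: 51
Frame 7: STRIKE. 10 + next two rolls (10+4) = 24. Cumulative: 75
Frame 8: STRIKE. 10 + next two rolls (4+4) = 18. Cumulative: 93
Frame 9: OPEN (4+4=8). Cumulative: 101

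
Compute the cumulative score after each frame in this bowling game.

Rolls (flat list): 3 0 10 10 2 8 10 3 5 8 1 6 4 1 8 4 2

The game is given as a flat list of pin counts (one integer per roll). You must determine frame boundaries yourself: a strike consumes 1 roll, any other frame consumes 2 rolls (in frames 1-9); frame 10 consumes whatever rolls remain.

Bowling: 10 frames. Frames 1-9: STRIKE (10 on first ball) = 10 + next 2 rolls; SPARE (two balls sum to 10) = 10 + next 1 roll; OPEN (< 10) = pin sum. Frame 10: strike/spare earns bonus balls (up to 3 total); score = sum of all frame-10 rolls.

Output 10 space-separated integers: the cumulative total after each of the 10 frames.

Answer: 3 25 45 65 83 91 100 111 120 126

Derivation:
Frame 1: OPEN (3+0=3). Cumulative: 3
Frame 2: STRIKE. 10 + next two rolls (10+2) = 22. Cumulative: 25
Frame 3: STRIKE. 10 + next two rolls (2+8) = 20. Cumulative: 45
Frame 4: SPARE (2+8=10). 10 + next roll (10) = 20. Cumulative: 65
Frame 5: STRIKE. 10 + next two rolls (3+5) = 18. Cumulative: 83
Frame 6: OPEN (3+5=8). Cumulative: 91
Frame 7: OPEN (8+1=9). Cumulative: 100
Frame 8: SPARE (6+4=10). 10 + next roll (1) = 11. Cumulative: 111
Frame 9: OPEN (1+8=9). Cumulative: 120
Frame 10: OPEN. Sum of all frame-10 rolls (4+2) = 6. Cumulative: 126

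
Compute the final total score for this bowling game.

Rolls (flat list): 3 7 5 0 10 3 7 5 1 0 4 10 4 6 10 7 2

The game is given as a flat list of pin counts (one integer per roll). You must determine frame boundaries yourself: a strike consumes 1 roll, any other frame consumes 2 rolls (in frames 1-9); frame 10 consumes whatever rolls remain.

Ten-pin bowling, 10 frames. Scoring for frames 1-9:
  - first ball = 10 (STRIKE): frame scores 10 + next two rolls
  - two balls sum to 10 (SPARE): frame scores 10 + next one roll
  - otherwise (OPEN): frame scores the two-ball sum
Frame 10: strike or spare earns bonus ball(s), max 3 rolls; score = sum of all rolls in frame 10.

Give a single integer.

Answer: 133

Derivation:
Frame 1: SPARE (3+7=10). 10 + next roll (5) = 15. Cumulative: 15
Frame 2: OPEN (5+0=5). Cumulative: 20
Frame 3: STRIKE. 10 + next two rolls (3+7) = 20. Cumulative: 40
Frame 4: SPARE (3+7=10). 10 + next roll (5) = 15. Cumulative: 55
Frame 5: OPEN (5+1=6). Cumulative: 61
Frame 6: OPEN (0+4=4). Cumulative: 65
Frame 7: STRIKE. 10 + next two rolls (4+6) = 20. Cumulative: 85
Frame 8: SPARE (4+6=10). 10 + next roll (10) = 20. Cumulative: 105
Frame 9: STRIKE. 10 + next two rolls (7+2) = 19. Cumulative: 124
Frame 10: OPEN. Sum of all frame-10 rolls (7+2) = 9. Cumulative: 133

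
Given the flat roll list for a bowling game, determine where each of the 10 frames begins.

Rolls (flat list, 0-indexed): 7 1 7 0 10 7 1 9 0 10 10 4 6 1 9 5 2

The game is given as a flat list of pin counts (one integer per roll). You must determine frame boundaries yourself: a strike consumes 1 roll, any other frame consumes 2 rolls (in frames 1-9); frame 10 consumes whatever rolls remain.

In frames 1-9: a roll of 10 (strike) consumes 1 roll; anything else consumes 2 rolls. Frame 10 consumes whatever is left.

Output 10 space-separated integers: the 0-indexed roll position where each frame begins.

Frame 1 starts at roll index 0: rolls=7,1 (sum=8), consumes 2 rolls
Frame 2 starts at roll index 2: rolls=7,0 (sum=7), consumes 2 rolls
Frame 3 starts at roll index 4: roll=10 (strike), consumes 1 roll
Frame 4 starts at roll index 5: rolls=7,1 (sum=8), consumes 2 rolls
Frame 5 starts at roll index 7: rolls=9,0 (sum=9), consumes 2 rolls
Frame 6 starts at roll index 9: roll=10 (strike), consumes 1 roll
Frame 7 starts at roll index 10: roll=10 (strike), consumes 1 roll
Frame 8 starts at roll index 11: rolls=4,6 (sum=10), consumes 2 rolls
Frame 9 starts at roll index 13: rolls=1,9 (sum=10), consumes 2 rolls
Frame 10 starts at roll index 15: 2 remaining rolls

Answer: 0 2 4 5 7 9 10 11 13 15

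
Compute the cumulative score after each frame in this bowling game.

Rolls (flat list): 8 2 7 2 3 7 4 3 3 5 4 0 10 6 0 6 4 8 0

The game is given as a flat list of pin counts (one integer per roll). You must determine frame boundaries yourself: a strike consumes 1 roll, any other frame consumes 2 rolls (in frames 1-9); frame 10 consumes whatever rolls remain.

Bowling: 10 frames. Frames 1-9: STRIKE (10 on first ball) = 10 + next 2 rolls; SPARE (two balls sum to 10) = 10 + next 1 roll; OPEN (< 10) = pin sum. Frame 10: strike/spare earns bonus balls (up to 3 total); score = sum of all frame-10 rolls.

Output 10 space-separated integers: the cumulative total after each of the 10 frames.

Answer: 17 26 40 47 55 59 75 81 99 107

Derivation:
Frame 1: SPARE (8+2=10). 10 + next roll (7) = 17. Cumulative: 17
Frame 2: OPEN (7+2=9). Cumulative: 26
Frame 3: SPARE (3+7=10). 10 + next roll (4) = 14. Cumulative: 40
Frame 4: OPEN (4+3=7). Cumulative: 47
Frame 5: OPEN (3+5=8). Cumulative: 55
Frame 6: OPEN (4+0=4). Cumulative: 59
Frame 7: STRIKE. 10 + next two rolls (6+0) = 16. Cumulative: 75
Frame 8: OPEN (6+0=6). Cumulative: 81
Frame 9: SPARE (6+4=10). 10 + next roll (8) = 18. Cumulative: 99
Frame 10: OPEN. Sum of all frame-10 rolls (8+0) = 8. Cumulative: 107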